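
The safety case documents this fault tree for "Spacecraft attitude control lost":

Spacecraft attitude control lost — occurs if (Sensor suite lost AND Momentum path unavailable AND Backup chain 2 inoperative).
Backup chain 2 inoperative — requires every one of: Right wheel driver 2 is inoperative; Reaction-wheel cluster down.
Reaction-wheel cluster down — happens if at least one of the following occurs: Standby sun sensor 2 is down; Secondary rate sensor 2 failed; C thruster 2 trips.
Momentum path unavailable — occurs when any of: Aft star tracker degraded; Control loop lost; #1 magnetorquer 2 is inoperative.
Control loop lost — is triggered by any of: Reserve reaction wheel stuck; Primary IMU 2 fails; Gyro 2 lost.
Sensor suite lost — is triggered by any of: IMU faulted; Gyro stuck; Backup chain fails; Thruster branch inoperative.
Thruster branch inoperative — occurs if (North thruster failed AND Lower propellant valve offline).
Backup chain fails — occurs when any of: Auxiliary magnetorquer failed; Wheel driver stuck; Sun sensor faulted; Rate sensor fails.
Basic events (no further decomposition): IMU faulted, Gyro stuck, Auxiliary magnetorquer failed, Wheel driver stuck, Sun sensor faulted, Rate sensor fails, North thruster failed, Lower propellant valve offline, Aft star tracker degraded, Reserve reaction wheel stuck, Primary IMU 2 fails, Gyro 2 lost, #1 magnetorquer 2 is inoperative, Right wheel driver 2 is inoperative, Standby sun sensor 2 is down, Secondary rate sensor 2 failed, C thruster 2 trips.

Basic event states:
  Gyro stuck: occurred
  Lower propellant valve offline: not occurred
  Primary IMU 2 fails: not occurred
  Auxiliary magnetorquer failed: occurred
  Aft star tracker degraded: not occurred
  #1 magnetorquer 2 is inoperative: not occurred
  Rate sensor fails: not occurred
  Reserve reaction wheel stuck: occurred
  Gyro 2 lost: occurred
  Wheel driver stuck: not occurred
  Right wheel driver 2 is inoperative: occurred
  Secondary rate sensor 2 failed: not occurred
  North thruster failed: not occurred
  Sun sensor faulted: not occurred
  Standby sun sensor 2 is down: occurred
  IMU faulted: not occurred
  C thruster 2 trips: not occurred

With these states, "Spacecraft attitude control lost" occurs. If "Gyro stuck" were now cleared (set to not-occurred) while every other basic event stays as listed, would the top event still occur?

Counterfactual: set "Gyro stuck" to not occurred.
Backup chain fails [OR]: Auxiliary magnetorquer failed=occurs, Wheel driver stuck=not, Sun sensor faulted=not, Rate sensor fails=not → at least one input occurs → occurs.
Thruster branch inoperative [AND]: North thruster failed=not, Lower propellant valve offline=not → not all inputs occur → does not occur.
Sensor suite lost [OR]: IMU faulted=not, Gyro stuck=not, Backup chain fails=occurs, Thruster branch inoperative=not → at least one input occurs → occurs.
Control loop lost [OR]: Reserve reaction wheel stuck=occurs, Primary IMU 2 fails=not, Gyro 2 lost=occurs → at least one input occurs → occurs.
Momentum path unavailable [OR]: Aft star tracker degraded=not, Control loop lost=occurs, #1 magnetorquer 2 is inoperative=not → at least one input occurs → occurs.
Reaction-wheel cluster down [OR]: Standby sun sensor 2 is down=occurs, Secondary rate sensor 2 failed=not, C thruster 2 trips=not → at least one input occurs → occurs.
Backup chain 2 inoperative [AND]: Right wheel driver 2 is inoperative=occurs, Reaction-wheel cluster down=occurs → all inputs occur → occurs.
Spacecraft attitude control lost [AND]: Sensor suite lost=occurs, Momentum path unavailable=occurs, Backup chain 2 inoperative=occurs → all inputs occur → occurs.

Yes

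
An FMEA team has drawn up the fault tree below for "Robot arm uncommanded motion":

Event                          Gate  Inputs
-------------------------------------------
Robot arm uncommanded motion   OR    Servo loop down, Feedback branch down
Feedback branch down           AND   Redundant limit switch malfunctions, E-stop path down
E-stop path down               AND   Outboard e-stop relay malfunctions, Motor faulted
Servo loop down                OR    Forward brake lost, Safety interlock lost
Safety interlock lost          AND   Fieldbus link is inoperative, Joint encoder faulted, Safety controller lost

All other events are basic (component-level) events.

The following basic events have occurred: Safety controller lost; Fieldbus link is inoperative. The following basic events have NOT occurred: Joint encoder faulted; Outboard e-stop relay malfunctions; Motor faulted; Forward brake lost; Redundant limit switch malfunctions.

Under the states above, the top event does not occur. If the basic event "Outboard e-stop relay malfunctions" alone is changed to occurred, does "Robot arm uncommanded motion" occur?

No

Counterfactual: set "Outboard e-stop relay malfunctions" to occurred.
Safety interlock lost [AND]: Fieldbus link is inoperative=occurs, Joint encoder faulted=not, Safety controller lost=occurs → not all inputs occur → does not occur.
Servo loop down [OR]: Forward brake lost=not, Safety interlock lost=not → no input occurs → does not occur.
E-stop path down [AND]: Outboard e-stop relay malfunctions=occurs, Motor faulted=not → not all inputs occur → does not occur.
Feedback branch down [AND]: Redundant limit switch malfunctions=not, E-stop path down=not → not all inputs occur → does not occur.
Robot arm uncommanded motion [OR]: Servo loop down=not, Feedback branch down=not → no input occurs → does not occur.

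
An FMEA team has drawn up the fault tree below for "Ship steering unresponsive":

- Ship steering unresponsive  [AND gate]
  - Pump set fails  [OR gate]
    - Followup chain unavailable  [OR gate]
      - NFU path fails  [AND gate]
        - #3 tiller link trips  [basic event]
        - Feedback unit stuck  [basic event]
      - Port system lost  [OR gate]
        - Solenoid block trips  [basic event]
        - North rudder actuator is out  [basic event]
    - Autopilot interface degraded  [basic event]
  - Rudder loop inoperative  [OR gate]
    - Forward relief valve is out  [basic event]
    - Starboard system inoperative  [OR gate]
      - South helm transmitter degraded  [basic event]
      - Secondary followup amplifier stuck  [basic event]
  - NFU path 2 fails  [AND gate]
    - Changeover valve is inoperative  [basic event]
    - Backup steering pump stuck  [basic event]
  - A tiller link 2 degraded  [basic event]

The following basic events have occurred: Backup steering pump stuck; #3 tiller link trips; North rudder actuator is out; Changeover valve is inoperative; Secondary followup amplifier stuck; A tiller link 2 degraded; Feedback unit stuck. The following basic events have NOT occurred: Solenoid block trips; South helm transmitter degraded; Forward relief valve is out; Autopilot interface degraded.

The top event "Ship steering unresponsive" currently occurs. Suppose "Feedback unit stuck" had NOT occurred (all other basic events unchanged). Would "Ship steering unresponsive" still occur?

Yes

Counterfactual: set "Feedback unit stuck" to not occurred.
NFU path fails [AND]: #3 tiller link trips=occurs, Feedback unit stuck=not → not all inputs occur → does not occur.
Port system lost [OR]: Solenoid block trips=not, North rudder actuator is out=occurs → at least one input occurs → occurs.
Followup chain unavailable [OR]: NFU path fails=not, Port system lost=occurs → at least one input occurs → occurs.
Pump set fails [OR]: Followup chain unavailable=occurs, Autopilot interface degraded=not → at least one input occurs → occurs.
Starboard system inoperative [OR]: South helm transmitter degraded=not, Secondary followup amplifier stuck=occurs → at least one input occurs → occurs.
Rudder loop inoperative [OR]: Forward relief valve is out=not, Starboard system inoperative=occurs → at least one input occurs → occurs.
NFU path 2 fails [AND]: Changeover valve is inoperative=occurs, Backup steering pump stuck=occurs → all inputs occur → occurs.
Ship steering unresponsive [AND]: Pump set fails=occurs, Rudder loop inoperative=occurs, NFU path 2 fails=occurs, A tiller link 2 degraded=occurs → all inputs occur → occurs.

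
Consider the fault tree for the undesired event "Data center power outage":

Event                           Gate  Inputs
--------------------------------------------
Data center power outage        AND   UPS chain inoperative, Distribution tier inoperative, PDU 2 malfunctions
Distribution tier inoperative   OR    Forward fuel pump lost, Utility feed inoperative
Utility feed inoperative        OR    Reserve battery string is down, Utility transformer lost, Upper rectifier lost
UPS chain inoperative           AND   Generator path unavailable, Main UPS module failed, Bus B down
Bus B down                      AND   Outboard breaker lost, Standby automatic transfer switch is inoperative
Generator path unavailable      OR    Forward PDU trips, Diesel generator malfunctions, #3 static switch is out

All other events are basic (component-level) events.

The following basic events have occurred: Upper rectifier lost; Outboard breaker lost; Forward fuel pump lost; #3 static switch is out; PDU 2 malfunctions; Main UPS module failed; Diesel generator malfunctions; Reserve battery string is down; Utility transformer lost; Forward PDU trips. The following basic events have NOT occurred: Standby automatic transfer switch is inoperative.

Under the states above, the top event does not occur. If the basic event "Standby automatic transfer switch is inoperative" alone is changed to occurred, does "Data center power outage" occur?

Yes

Counterfactual: set "Standby automatic transfer switch is inoperative" to occurred.
Generator path unavailable [OR]: Forward PDU trips=occurs, Diesel generator malfunctions=occurs, #3 static switch is out=occurs → at least one input occurs → occurs.
Bus B down [AND]: Outboard breaker lost=occurs, Standby automatic transfer switch is inoperative=occurs → all inputs occur → occurs.
UPS chain inoperative [AND]: Generator path unavailable=occurs, Main UPS module failed=occurs, Bus B down=occurs → all inputs occur → occurs.
Utility feed inoperative [OR]: Reserve battery string is down=occurs, Utility transformer lost=occurs, Upper rectifier lost=occurs → at least one input occurs → occurs.
Distribution tier inoperative [OR]: Forward fuel pump lost=occurs, Utility feed inoperative=occurs → at least one input occurs → occurs.
Data center power outage [AND]: UPS chain inoperative=occurs, Distribution tier inoperative=occurs, PDU 2 malfunctions=occurs → all inputs occur → occurs.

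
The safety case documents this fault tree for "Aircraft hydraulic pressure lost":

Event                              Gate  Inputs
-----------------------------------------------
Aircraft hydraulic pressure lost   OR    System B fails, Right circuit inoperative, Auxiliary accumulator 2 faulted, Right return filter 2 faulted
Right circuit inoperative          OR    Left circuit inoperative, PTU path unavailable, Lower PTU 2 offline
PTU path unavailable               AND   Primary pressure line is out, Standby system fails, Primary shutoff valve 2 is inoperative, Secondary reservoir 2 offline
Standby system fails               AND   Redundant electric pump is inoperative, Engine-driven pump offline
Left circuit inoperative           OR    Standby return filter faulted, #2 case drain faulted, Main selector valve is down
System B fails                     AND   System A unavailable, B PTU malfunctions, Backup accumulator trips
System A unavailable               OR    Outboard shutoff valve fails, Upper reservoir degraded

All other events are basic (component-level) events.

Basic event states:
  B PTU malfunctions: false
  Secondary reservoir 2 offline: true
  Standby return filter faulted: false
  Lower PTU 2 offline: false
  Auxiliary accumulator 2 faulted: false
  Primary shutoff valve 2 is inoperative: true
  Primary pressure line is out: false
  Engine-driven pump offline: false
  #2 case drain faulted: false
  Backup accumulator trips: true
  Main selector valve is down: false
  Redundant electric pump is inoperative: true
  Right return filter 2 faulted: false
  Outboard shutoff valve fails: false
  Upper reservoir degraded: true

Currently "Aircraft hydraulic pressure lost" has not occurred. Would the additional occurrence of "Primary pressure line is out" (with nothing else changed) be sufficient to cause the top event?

Counterfactual: set "Primary pressure line is out" to occurred.
System A unavailable [OR]: Outboard shutoff valve fails=not, Upper reservoir degraded=occurs → at least one input occurs → occurs.
System B fails [AND]: System A unavailable=occurs, B PTU malfunctions=not, Backup accumulator trips=occurs → not all inputs occur → does not occur.
Left circuit inoperative [OR]: Standby return filter faulted=not, #2 case drain faulted=not, Main selector valve is down=not → no input occurs → does not occur.
Standby system fails [AND]: Redundant electric pump is inoperative=occurs, Engine-driven pump offline=not → not all inputs occur → does not occur.
PTU path unavailable [AND]: Primary pressure line is out=occurs, Standby system fails=not, Primary shutoff valve 2 is inoperative=occurs, Secondary reservoir 2 offline=occurs → not all inputs occur → does not occur.
Right circuit inoperative [OR]: Left circuit inoperative=not, PTU path unavailable=not, Lower PTU 2 offline=not → no input occurs → does not occur.
Aircraft hydraulic pressure lost [OR]: System B fails=not, Right circuit inoperative=not, Auxiliary accumulator 2 faulted=not, Right return filter 2 faulted=not → no input occurs → does not occur.

No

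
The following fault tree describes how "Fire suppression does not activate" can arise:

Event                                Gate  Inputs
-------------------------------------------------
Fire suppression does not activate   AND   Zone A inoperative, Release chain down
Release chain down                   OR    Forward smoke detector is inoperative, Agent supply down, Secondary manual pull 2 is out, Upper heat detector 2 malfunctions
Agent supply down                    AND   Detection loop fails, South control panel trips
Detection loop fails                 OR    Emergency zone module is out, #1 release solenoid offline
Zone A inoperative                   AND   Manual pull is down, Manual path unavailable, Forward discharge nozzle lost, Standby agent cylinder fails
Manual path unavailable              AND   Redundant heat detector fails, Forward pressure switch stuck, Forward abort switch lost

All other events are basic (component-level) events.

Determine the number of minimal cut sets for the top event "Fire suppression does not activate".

5

Manual path unavailable [AND]: one cut set from each child combined → 1 × 1 × 1 = 1 cut set(s).
Zone A inoperative [AND]: one cut set from each child combined → 1 × 1 × 1 × 1 = 1 cut set(s).
Detection loop fails [OR]: union of children's cut sets → 2 cut set(s).
Agent supply down [AND]: one cut set from each child combined → 2 × 1 = 2 cut set(s).
Release chain down [OR]: union of children's cut sets → 5 cut set(s).
Fire suppression does not activate [AND]: one cut set from each child combined → 1 × 5 = 5 cut set(s).
Minimal cut sets: {Forward abort switch lost, Forward discharge nozzle lost, Forward pressure switch stuck, Forward smoke detector is inoperative, Manual pull is down, Redundant heat detector fails, Standby agent cylinder fails}; {Emergency zone module is out, Forward abort switch lost, Forward discharge nozzle lost, Forward pressure switch stuck, Manual pull is down, Redundant heat detector fails, South control panel trips, Standby agent cylinder fails}; {#1 release solenoid offline, Forward abort switch lost, Forward discharge nozzle lost, Forward pressure switch stuck, Manual pull is down, Redundant heat detector fails, South control panel trips, Standby agent cylinder fails}; {Forward abort switch lost, Forward discharge nozzle lost, Forward pressure switch stuck, Manual pull is down, Redundant heat detector fails, Secondary manual pull 2 is out, Standby agent cylinder fails}; {Forward abort switch lost, Forward discharge nozzle lost, Forward pressure switch stuck, Manual pull is down, Redundant heat detector fails, Standby agent cylinder fails, Upper heat detector 2 malfunctions}.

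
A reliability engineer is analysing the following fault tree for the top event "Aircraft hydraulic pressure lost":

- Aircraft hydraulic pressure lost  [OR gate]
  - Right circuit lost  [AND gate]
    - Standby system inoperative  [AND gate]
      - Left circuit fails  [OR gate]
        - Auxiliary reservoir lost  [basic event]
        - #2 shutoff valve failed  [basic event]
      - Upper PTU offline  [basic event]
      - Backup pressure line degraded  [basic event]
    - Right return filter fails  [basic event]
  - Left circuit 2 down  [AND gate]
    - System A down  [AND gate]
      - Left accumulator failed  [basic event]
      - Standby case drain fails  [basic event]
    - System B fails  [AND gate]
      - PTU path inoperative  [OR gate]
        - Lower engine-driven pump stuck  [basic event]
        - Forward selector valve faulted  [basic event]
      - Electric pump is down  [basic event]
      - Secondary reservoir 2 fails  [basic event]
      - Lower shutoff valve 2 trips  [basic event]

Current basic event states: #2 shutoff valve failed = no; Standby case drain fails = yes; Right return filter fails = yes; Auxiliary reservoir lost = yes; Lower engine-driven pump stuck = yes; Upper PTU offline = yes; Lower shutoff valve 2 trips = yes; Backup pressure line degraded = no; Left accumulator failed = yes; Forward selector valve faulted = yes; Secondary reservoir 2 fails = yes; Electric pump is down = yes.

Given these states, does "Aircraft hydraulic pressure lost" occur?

Left circuit fails [OR]: Auxiliary reservoir lost=occurs, #2 shutoff valve failed=not → at least one input occurs → occurs.
Standby system inoperative [AND]: Left circuit fails=occurs, Upper PTU offline=occurs, Backup pressure line degraded=not → not all inputs occur → does not occur.
Right circuit lost [AND]: Standby system inoperative=not, Right return filter fails=occurs → not all inputs occur → does not occur.
System A down [AND]: Left accumulator failed=occurs, Standby case drain fails=occurs → all inputs occur → occurs.
PTU path inoperative [OR]: Lower engine-driven pump stuck=occurs, Forward selector valve faulted=occurs → at least one input occurs → occurs.
System B fails [AND]: PTU path inoperative=occurs, Electric pump is down=occurs, Secondary reservoir 2 fails=occurs, Lower shutoff valve 2 trips=occurs → all inputs occur → occurs.
Left circuit 2 down [AND]: System A down=occurs, System B fails=occurs → all inputs occur → occurs.
Aircraft hydraulic pressure lost [OR]: Right circuit lost=not, Left circuit 2 down=occurs → at least one input occurs → occurs.

Yes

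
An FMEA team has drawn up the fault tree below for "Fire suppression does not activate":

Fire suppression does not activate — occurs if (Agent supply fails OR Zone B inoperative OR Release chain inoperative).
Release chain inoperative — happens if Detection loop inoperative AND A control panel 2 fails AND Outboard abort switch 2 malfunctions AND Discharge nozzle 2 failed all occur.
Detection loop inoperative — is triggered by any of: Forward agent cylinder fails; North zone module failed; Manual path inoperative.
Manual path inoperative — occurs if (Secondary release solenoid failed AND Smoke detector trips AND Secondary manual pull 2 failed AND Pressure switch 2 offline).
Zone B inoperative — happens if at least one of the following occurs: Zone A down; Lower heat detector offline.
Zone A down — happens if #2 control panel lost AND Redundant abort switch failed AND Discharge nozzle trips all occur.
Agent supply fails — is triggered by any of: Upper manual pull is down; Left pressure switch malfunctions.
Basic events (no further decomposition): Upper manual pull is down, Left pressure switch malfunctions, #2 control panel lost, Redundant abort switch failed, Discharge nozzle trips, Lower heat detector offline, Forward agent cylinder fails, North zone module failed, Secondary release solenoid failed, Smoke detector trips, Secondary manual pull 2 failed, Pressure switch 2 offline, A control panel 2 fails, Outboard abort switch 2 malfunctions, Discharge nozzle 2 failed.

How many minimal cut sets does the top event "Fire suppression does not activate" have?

Agent supply fails [OR]: union of children's cut sets → 2 cut set(s).
Zone A down [AND]: one cut set from each child combined → 1 × 1 × 1 = 1 cut set(s).
Zone B inoperative [OR]: union of children's cut sets → 2 cut set(s).
Manual path inoperative [AND]: one cut set from each child combined → 1 × 1 × 1 × 1 = 1 cut set(s).
Detection loop inoperative [OR]: union of children's cut sets → 3 cut set(s).
Release chain inoperative [AND]: one cut set from each child combined → 3 × 1 × 1 × 1 = 3 cut set(s).
Fire suppression does not activate [OR]: union of children's cut sets → 7 cut set(s).
Minimal cut sets: {Upper manual pull is down}; {Left pressure switch malfunctions}; {#2 control panel lost, Discharge nozzle trips, Redundant abort switch failed}; {Lower heat detector offline}; {A control panel 2 fails, Discharge nozzle 2 failed, Forward agent cylinder fails, Outboard abort switch 2 malfunctions}; {A control panel 2 fails, Discharge nozzle 2 failed, North zone module failed, Outboard abort switch 2 malfunctions}; {A control panel 2 fails, Discharge nozzle 2 failed, Outboard abort switch 2 malfunctions, Pressure switch 2 offline, Secondary manual pull 2 failed, Secondary release solenoid failed, Smoke detector trips}.

7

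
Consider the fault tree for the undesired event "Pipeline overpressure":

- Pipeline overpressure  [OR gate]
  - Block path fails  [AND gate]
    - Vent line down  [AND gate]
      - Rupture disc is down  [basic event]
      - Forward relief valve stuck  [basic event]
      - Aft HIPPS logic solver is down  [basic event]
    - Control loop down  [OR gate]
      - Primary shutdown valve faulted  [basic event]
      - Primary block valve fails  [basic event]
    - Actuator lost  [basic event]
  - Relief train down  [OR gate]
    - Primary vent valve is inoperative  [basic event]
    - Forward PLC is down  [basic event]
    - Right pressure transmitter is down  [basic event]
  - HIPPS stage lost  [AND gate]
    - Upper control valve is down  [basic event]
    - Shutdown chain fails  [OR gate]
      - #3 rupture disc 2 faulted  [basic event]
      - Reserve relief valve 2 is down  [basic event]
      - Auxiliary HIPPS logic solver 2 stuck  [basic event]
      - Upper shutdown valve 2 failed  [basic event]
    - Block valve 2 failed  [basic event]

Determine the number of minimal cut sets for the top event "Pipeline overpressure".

9

Vent line down [AND]: one cut set from each child combined → 1 × 1 × 1 = 1 cut set(s).
Control loop down [OR]: union of children's cut sets → 2 cut set(s).
Block path fails [AND]: one cut set from each child combined → 1 × 2 × 1 = 2 cut set(s).
Relief train down [OR]: union of children's cut sets → 3 cut set(s).
Shutdown chain fails [OR]: union of children's cut sets → 4 cut set(s).
HIPPS stage lost [AND]: one cut set from each child combined → 1 × 4 × 1 = 4 cut set(s).
Pipeline overpressure [OR]: union of children's cut sets → 9 cut set(s).
Minimal cut sets: {Actuator lost, Aft HIPPS logic solver is down, Forward relief valve stuck, Primary shutdown valve faulted, Rupture disc is down}; {Actuator lost, Aft HIPPS logic solver is down, Forward relief valve stuck, Primary block valve fails, Rupture disc is down}; {Primary vent valve is inoperative}; {Forward PLC is down}; {Right pressure transmitter is down}; {#3 rupture disc 2 faulted, Block valve 2 failed, Upper control valve is down}; {Block valve 2 failed, Reserve relief valve 2 is down, Upper control valve is down}; {Auxiliary HIPPS logic solver 2 stuck, Block valve 2 failed, Upper control valve is down}; {Block valve 2 failed, Upper control valve is down, Upper shutdown valve 2 failed}.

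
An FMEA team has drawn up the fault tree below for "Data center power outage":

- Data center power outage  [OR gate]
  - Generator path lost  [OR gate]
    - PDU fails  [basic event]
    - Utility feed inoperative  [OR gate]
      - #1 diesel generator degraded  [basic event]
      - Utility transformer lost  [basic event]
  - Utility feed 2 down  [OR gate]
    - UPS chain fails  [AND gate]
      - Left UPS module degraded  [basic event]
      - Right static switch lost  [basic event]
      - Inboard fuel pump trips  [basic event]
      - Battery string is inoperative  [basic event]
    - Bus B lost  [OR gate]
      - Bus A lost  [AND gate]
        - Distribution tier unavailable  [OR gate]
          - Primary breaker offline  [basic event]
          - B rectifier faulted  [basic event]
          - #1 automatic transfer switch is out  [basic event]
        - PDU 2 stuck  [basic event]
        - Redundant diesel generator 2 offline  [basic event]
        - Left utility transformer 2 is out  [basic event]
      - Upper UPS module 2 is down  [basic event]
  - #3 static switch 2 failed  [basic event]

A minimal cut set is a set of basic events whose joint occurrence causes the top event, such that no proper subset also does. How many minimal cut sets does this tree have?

9

Utility feed inoperative [OR]: union of children's cut sets → 2 cut set(s).
Generator path lost [OR]: union of children's cut sets → 3 cut set(s).
UPS chain fails [AND]: one cut set from each child combined → 1 × 1 × 1 × 1 = 1 cut set(s).
Distribution tier unavailable [OR]: union of children's cut sets → 3 cut set(s).
Bus A lost [AND]: one cut set from each child combined → 3 × 1 × 1 × 1 = 3 cut set(s).
Bus B lost [OR]: union of children's cut sets → 4 cut set(s).
Utility feed 2 down [OR]: union of children's cut sets → 5 cut set(s).
Data center power outage [OR]: union of children's cut sets → 9 cut set(s).
Minimal cut sets: {PDU fails}; {#1 diesel generator degraded}; {Utility transformer lost}; {Battery string is inoperative, Inboard fuel pump trips, Left UPS module degraded, Right static switch lost}; {Left utility transformer 2 is out, PDU 2 stuck, Primary breaker offline, Redundant diesel generator 2 offline}; {B rectifier faulted, Left utility transformer 2 is out, PDU 2 stuck, Redundant diesel generator 2 offline}; {#1 automatic transfer switch is out, Left utility transformer 2 is out, PDU 2 stuck, Redundant diesel generator 2 offline}; {Upper UPS module 2 is down}; {#3 static switch 2 failed}.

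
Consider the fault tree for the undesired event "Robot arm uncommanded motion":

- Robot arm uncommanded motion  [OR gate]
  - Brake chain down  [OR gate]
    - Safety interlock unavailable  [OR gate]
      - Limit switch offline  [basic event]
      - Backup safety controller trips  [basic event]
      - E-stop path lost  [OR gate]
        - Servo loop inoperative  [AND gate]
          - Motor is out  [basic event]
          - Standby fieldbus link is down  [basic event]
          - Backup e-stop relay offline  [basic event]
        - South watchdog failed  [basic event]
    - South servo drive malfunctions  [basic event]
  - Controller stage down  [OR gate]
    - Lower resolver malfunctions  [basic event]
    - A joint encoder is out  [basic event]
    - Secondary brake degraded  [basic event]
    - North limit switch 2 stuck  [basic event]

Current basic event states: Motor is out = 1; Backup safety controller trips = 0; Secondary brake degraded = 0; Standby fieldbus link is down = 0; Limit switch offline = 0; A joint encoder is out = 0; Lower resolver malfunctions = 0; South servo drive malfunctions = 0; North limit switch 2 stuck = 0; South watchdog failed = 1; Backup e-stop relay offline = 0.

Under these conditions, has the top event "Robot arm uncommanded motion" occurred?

Servo loop inoperative [AND]: Motor is out=occurs, Standby fieldbus link is down=not, Backup e-stop relay offline=not → not all inputs occur → does not occur.
E-stop path lost [OR]: Servo loop inoperative=not, South watchdog failed=occurs → at least one input occurs → occurs.
Safety interlock unavailable [OR]: Limit switch offline=not, Backup safety controller trips=not, E-stop path lost=occurs → at least one input occurs → occurs.
Brake chain down [OR]: Safety interlock unavailable=occurs, South servo drive malfunctions=not → at least one input occurs → occurs.
Controller stage down [OR]: Lower resolver malfunctions=not, A joint encoder is out=not, Secondary brake degraded=not, North limit switch 2 stuck=not → no input occurs → does not occur.
Robot arm uncommanded motion [OR]: Brake chain down=occurs, Controller stage down=not → at least one input occurs → occurs.

Yes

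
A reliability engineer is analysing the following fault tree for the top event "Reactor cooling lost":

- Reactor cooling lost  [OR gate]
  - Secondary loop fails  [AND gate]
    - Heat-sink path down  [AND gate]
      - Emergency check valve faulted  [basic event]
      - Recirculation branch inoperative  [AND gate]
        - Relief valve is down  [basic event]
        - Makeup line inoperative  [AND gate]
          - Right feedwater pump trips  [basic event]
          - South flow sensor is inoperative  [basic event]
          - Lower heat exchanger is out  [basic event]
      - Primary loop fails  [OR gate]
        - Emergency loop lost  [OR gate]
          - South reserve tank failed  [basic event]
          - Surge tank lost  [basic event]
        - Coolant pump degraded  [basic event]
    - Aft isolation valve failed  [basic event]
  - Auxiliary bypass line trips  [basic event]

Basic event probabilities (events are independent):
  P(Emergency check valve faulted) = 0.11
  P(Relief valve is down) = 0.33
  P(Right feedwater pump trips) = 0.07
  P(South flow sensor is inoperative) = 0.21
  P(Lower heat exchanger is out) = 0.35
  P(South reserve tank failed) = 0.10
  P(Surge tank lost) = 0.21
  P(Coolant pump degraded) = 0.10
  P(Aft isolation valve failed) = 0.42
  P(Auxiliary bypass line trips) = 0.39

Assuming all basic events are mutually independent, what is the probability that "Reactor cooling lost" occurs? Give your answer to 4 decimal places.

P(Makeup line inoperative) [AND] = 0.07 × 0.21 × 0.35 = 0.005145
P(Recirculation branch inoperative) [AND] = 0.33 × 0.005145 = 0.001698
P(Emergency loop lost) [OR] = 1 − (1−0.10) × (1−0.21) = 0.289000
P(Primary loop fails) [OR] = 1 − (1−0.289000) × (1−0.10) = 0.360100
P(Heat-sink path down) [AND] = 0.11 × 0.001698 × 0.360100 = 0.000067
P(Secondary loop fails) [AND] = 0.000067 × 0.42 = 0.000028
P(Reactor cooling lost) [OR] = 1 − (1−0.000028) × (1−0.39) = 0.390017
Rounded to 4 decimal places: P(Reactor cooling lost) ≈ 0.3900.

0.3900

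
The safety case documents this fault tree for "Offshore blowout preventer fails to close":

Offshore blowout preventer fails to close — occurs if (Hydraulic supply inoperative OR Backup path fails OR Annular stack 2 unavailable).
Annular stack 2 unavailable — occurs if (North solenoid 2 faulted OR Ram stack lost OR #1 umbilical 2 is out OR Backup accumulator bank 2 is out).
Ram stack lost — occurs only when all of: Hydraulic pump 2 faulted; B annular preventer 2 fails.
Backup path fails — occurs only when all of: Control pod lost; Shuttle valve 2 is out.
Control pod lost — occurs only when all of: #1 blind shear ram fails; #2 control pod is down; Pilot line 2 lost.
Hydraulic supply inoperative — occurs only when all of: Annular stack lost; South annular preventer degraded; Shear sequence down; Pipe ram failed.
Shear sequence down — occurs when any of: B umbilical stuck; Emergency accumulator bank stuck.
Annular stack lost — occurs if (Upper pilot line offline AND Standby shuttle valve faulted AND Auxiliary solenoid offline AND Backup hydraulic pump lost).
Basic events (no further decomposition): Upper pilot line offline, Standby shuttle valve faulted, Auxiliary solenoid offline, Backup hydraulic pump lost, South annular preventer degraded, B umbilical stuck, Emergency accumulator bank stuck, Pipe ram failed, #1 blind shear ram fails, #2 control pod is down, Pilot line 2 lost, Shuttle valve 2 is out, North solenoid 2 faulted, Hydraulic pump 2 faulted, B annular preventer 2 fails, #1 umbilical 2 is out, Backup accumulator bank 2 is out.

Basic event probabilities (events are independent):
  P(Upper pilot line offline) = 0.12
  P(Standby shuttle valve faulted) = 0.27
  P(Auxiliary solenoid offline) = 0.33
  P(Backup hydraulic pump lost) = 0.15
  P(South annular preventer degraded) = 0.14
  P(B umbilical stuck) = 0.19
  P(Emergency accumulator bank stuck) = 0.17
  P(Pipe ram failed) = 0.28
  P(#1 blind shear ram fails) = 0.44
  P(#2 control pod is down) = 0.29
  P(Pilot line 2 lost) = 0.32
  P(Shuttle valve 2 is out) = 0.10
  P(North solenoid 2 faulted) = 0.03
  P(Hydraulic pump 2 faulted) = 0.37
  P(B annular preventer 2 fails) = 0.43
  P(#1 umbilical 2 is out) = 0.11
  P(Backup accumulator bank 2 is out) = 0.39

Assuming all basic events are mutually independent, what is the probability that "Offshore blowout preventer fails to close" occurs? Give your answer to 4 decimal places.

P(Annular stack lost) [AND] = 0.12 × 0.27 × 0.33 × 0.15 = 0.001604
P(Shear sequence down) [OR] = 1 − (1−0.19) × (1−0.17) = 0.327700
P(Hydraulic supply inoperative) [AND] = 0.001604 × 0.14 × 0.327700 × 0.28 = 0.000021
P(Control pod lost) [AND] = 0.44 × 0.29 × 0.32 = 0.040832
P(Backup path fails) [AND] = 0.040832 × 0.10 = 0.004083
P(Ram stack lost) [AND] = 0.37 × 0.43 = 0.159100
P(Annular stack 2 unavailable) [OR] = 1 − (1−0.03) × (1−0.159100) × (1−0.11) × (1−0.39) = 0.557171
P(Offshore blowout preventer fails to close) [OR] = 1 − (1−0.000021) × (1−0.004083) × (1−0.557171) = 0.558988
Rounded to 4 decimal places: P(Offshore blowout preventer fails to close) ≈ 0.5590.

0.5590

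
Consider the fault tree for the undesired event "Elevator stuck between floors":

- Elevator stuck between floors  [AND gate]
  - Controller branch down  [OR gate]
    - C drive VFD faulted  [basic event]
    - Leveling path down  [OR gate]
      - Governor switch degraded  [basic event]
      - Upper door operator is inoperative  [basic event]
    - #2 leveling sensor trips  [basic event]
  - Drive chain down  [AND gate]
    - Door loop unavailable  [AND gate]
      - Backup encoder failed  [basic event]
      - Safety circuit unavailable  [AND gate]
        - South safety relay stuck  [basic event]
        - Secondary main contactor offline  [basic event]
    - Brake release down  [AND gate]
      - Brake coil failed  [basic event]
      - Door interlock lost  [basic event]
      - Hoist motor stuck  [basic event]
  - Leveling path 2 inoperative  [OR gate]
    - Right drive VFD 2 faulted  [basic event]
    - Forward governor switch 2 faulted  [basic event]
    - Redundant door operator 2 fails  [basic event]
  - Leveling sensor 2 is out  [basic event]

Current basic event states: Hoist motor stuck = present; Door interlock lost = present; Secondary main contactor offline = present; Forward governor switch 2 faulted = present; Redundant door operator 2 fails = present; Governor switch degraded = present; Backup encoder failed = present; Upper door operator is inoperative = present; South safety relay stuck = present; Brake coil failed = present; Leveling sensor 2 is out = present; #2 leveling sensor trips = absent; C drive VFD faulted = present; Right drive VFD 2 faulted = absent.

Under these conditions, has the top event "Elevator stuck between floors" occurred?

Leveling path down [OR]: Governor switch degraded=occurs, Upper door operator is inoperative=occurs → at least one input occurs → occurs.
Controller branch down [OR]: C drive VFD faulted=occurs, Leveling path down=occurs, #2 leveling sensor trips=not → at least one input occurs → occurs.
Safety circuit unavailable [AND]: South safety relay stuck=occurs, Secondary main contactor offline=occurs → all inputs occur → occurs.
Door loop unavailable [AND]: Backup encoder failed=occurs, Safety circuit unavailable=occurs → all inputs occur → occurs.
Brake release down [AND]: Brake coil failed=occurs, Door interlock lost=occurs, Hoist motor stuck=occurs → all inputs occur → occurs.
Drive chain down [AND]: Door loop unavailable=occurs, Brake release down=occurs → all inputs occur → occurs.
Leveling path 2 inoperative [OR]: Right drive VFD 2 faulted=not, Forward governor switch 2 faulted=occurs, Redundant door operator 2 fails=occurs → at least one input occurs → occurs.
Elevator stuck between floors [AND]: Controller branch down=occurs, Drive chain down=occurs, Leveling path 2 inoperative=occurs, Leveling sensor 2 is out=occurs → all inputs occur → occurs.

Yes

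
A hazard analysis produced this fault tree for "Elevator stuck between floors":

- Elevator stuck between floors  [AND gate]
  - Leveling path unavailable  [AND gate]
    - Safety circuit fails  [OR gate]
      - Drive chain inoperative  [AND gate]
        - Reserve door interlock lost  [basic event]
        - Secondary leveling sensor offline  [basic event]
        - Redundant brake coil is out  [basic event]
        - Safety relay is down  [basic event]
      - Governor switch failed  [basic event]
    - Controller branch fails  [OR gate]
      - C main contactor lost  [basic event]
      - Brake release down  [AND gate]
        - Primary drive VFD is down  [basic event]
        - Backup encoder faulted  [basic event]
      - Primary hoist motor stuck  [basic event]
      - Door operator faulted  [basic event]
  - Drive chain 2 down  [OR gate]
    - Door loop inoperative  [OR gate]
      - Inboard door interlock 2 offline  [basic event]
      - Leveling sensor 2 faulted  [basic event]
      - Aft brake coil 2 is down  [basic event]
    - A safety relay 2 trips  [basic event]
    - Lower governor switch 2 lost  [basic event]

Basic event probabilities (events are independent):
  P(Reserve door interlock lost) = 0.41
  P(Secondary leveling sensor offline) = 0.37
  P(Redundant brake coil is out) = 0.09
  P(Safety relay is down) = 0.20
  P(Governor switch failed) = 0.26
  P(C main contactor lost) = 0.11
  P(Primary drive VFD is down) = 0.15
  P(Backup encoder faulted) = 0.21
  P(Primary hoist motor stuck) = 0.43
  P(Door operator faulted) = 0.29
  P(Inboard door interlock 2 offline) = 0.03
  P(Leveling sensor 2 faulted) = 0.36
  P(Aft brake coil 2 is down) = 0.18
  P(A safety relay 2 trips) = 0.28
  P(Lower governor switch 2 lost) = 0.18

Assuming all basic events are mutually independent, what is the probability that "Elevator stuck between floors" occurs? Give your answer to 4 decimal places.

P(Drive chain inoperative) [AND] = 0.41 × 0.37 × 0.09 × 0.20 = 0.002731
P(Safety circuit fails) [OR] = 1 − (1−0.002731) × (1−0.26) = 0.262021
P(Brake release down) [AND] = 0.15 × 0.21 = 0.031500
P(Controller branch fails) [OR] = 1 − (1−0.11) × (1−0.031500) × (1−0.43) × (1−0.29) = 0.651163
P(Leveling path unavailable) [AND] = 0.262021 × 0.651163 = 0.170618
P(Door loop inoperative) [OR] = 1 − (1−0.03) × (1−0.36) × (1−0.18) = 0.490944
P(Drive chain 2 down) [OR] = 1 − (1−0.490944) × (1−0.28) × (1−0.18) = 0.699453
P(Elevator stuck between floors) [AND] = 0.170618 × 0.699453 = 0.119339
Rounded to 4 decimal places: P(Elevator stuck between floors) ≈ 0.1193.

0.1193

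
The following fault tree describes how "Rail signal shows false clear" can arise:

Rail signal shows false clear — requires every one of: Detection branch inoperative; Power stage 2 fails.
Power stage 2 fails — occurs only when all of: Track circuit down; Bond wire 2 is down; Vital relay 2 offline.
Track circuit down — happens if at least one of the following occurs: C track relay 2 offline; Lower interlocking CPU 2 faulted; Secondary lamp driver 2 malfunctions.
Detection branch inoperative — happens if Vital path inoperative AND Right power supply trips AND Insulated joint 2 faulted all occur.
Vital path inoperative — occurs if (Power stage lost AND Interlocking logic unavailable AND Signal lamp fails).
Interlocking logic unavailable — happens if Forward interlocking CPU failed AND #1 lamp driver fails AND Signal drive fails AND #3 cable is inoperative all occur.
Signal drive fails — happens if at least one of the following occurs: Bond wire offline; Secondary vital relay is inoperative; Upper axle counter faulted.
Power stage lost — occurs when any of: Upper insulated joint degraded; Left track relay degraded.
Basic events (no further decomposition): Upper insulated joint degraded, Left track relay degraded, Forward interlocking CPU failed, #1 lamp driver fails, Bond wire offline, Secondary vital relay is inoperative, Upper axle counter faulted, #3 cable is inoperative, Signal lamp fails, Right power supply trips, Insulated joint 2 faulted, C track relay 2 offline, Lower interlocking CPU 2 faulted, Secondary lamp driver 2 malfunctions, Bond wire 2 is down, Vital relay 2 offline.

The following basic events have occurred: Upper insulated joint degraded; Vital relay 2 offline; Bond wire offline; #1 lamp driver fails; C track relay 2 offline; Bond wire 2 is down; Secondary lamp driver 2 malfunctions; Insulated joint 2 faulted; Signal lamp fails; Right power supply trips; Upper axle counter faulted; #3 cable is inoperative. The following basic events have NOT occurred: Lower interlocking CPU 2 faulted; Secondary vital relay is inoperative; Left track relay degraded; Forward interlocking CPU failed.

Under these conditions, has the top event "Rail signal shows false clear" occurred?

No

Power stage lost [OR]: Upper insulated joint degraded=occurs, Left track relay degraded=not → at least one input occurs → occurs.
Signal drive fails [OR]: Bond wire offline=occurs, Secondary vital relay is inoperative=not, Upper axle counter faulted=occurs → at least one input occurs → occurs.
Interlocking logic unavailable [AND]: Forward interlocking CPU failed=not, #1 lamp driver fails=occurs, Signal drive fails=occurs, #3 cable is inoperative=occurs → not all inputs occur → does not occur.
Vital path inoperative [AND]: Power stage lost=occurs, Interlocking logic unavailable=not, Signal lamp fails=occurs → not all inputs occur → does not occur.
Detection branch inoperative [AND]: Vital path inoperative=not, Right power supply trips=occurs, Insulated joint 2 faulted=occurs → not all inputs occur → does not occur.
Track circuit down [OR]: C track relay 2 offline=occurs, Lower interlocking CPU 2 faulted=not, Secondary lamp driver 2 malfunctions=occurs → at least one input occurs → occurs.
Power stage 2 fails [AND]: Track circuit down=occurs, Bond wire 2 is down=occurs, Vital relay 2 offline=occurs → all inputs occur → occurs.
Rail signal shows false clear [AND]: Detection branch inoperative=not, Power stage 2 fails=occurs → not all inputs occur → does not occur.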